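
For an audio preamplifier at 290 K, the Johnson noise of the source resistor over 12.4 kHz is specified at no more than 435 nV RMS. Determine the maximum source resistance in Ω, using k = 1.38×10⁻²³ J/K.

Johnson–Nyquist: V_n = √(4kTRB) ⇒ R = V_n² / (4kTB)
4kTB = 4 × 1.38×10⁻²³ × 290 × 1.24×10⁴ = 1.98×10⁻¹⁶
R = (4.35×10⁻⁷)² / 1.98×10⁻¹⁶ = 9.53×10² Ω = 953 Ω

953 Ω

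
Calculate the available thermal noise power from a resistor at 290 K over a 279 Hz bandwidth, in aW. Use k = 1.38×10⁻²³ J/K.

P_n = kTB = 1.38×10⁻²³ × 290 × 2.79×10² = 1.12×10⁻¹⁸ W = 1.12 aW

1.12 aW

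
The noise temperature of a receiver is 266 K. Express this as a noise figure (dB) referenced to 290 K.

2.83 dB

F = 1 + T_e/T₀ = 1 + 266/290 = 1.91724
NF = 10 log₁₀(1.91724) = 2.83 dB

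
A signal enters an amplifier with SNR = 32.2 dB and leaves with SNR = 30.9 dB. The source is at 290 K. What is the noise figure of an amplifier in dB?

1.3 dB

NF (dB) = SNR_in(dB) − SNR_out(dB) when the source is at T₀
NF = 32.2 − 30.9 = 1.3 dB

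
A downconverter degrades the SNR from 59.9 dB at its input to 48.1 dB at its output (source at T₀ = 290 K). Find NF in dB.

11.8 dB

NF (dB) = SNR_in(dB) − SNR_out(dB) when the source is at T₀
NF = 59.9 − 48.1 = 11.8 dB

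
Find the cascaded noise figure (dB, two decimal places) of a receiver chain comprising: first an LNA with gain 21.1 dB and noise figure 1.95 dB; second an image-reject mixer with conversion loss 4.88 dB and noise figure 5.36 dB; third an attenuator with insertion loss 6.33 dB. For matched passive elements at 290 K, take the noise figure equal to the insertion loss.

Convert to linear (a loss of L dB is a gain of −L dB): F_i = 10^(NF_i/10), G_i = 10^(G_i,dB/10)
  Stage 1: F_1 = 10^(1.95/10) = 1.567, G_1 = 10^(21.1/10) = 128.8
  Stage 2: F_2 = 10^(5.36/10) = 3.436, G_2 = 10^(−4.88/10) = 0.3251
  Stage 3: F_3 = 10^(6.33/10) = 4.295, G_3 = 10^(−6.33/10) = 0.2328
Friis cascade:
  F = 1.567 + (3.436 − 1)/128.8 + (4.295 − 1)/41.88 = 1.664
NF = 10 log₁₀(1.664) = 2.21 dB

2.21 dB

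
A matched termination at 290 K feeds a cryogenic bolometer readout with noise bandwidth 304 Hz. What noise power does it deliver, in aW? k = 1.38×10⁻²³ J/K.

1.22 aW

P_n = kTB = 1.38×10⁻²³ × 290 × 3.04×10² = 1.22×10⁻¹⁸ W = 1.22 aW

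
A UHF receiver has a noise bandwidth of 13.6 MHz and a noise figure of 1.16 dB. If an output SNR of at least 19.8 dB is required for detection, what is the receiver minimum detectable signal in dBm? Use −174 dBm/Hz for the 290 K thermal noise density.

Sensitivity = −174 + 10 log₁₀(B) + NF + SNR_min
= −174 + 71.34 + 1.16 + 19.8
= −81.70 dBm → −81.7 dBm

−81.7 dBm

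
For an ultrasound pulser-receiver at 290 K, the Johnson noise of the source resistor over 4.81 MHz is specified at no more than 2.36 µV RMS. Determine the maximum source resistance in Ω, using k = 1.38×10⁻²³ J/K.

72.3 Ω

Johnson–Nyquist: V_n = √(4kTRB) ⇒ R = V_n² / (4kTB)
4kTB = 4 × 1.38×10⁻²³ × 290 × 4.81×10⁶ = 7.70×10⁻¹⁴
R = (2.36×10⁻⁶)² / 7.70×10⁻¹⁴ = 7.23×10¹ Ω = 72.3 Ω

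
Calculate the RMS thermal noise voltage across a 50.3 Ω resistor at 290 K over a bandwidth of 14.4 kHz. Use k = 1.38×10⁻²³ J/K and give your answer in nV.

108 nV

V_n = √(4kTRB)
4kTRB = 4 × 1.38×10⁻²³ × 290 × 5.03×10¹ × 1.44×10⁴ = 1.16×10⁻¹⁴ V²
V_n = √(1.16×10⁻¹⁴) = 1.08×10⁻⁷ V = 108 nV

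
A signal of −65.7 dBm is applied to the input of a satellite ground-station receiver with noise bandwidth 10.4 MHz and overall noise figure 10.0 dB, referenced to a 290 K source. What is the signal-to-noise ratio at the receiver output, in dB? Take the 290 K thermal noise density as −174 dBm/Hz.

28.1 dB

Noise floor: N = −174 + 10 log₁₀(B) + NF
10 log₁₀(1.04×10⁷) = 70.17 dB
N = −174 + 70.17 + 10.0 = −93.83 dBm
SNR = P_sig − N = −65.7 − (−93.83) = 28.13 dB → 28.1 dB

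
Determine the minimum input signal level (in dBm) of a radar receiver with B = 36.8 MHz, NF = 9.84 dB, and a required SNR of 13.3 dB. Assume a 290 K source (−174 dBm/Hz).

−75.2 dBm

Sensitivity = −174 + 10 log₁₀(B) + NF + SNR_min
= −174 + 75.66 + 9.84 + 13.3
= −75.20 dBm → −75.2 dBm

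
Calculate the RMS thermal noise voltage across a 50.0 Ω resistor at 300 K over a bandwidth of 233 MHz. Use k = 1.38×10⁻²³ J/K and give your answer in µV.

V_n = √(4kTRB)
4kTRB = 4 × 1.38×10⁻²³ × 300 × 5.00×10¹ × 2.33×10⁸ = 1.93×10⁻¹⁰ V²
V_n = √(1.93×10⁻¹⁰) = 1.39×10⁻⁵ V = 13.9 µV

13.9 µV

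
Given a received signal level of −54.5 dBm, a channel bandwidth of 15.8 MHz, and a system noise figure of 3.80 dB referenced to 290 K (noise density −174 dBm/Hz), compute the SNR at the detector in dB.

Noise floor: N = −174 + 10 log₁₀(B) + NF
10 log₁₀(1.58×10⁷) = 71.99 dB
N = −174 + 71.99 + 3.80 = −98.21 dBm
SNR = P_sig − N = −54.5 − (−98.21) = 43.71 dB → 43.7 dB

43.7 dB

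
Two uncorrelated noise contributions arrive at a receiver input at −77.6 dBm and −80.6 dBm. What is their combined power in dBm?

−75.8 dBm

Convert to linear, add, convert back:
P₁ = 1.74×10⁻¹¹ W, P₂ = 8.71×10⁻¹² W
P_tot = 2.61×10⁻¹¹ W → 10 log₁₀(P_tot / 10⁻³) = −75.8 dBm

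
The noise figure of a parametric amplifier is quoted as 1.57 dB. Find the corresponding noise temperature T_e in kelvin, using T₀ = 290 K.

126 K

F = 10^(1.57/10) = 1.43549
T_e = (F − 1)·T₀ = (1.43549 − 1) × 290 = 126 K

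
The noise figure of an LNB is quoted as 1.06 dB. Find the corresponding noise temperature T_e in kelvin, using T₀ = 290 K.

80.2 K

F = 10^(1.06/10) = 1.27644
T_e = (F − 1)·T₀ = (1.27644 − 1) × 290 = 80.2 K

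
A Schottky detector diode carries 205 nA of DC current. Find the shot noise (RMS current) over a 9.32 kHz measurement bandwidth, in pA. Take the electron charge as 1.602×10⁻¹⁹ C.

24.7 pA

I_n = √(2qI·B)
2qI·B = 2 × 1.602×10⁻¹⁹ × 2.05×10⁻⁷ × 9.32×10³ = 6.12×10⁻²² A²
I_n = √(6.12×10⁻²²) = 2.47×10⁻¹¹ A = 24.7 pA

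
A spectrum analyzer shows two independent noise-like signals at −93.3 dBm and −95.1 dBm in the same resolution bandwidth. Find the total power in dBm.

−91.1 dBm

Convert to linear, add, convert back:
P₁ = 4.68×10⁻¹³ W, P₂ = 3.09×10⁻¹³ W
P_tot = 7.77×10⁻¹³ W → 10 log₁₀(P_tot / 10⁻³) = −91.1 dBm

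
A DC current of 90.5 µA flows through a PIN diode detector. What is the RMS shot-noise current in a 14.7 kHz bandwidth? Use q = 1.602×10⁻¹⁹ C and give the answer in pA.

I_n = √(2qI·B)
2qI·B = 2 × 1.602×10⁻¹⁹ × 9.05×10⁻⁵ × 1.47×10⁴ = 4.26×10⁻¹⁹ A²
I_n = √(4.26×10⁻¹⁹) = 6.53×10⁻¹⁰ A = 653 pA

653 pA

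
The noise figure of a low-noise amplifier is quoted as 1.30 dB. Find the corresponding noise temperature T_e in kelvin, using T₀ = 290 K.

101 K

F = 10^(1.30/10) = 1.34896
T_e = (F − 1)·T₀ = (1.34896 − 1) × 290 = 101 K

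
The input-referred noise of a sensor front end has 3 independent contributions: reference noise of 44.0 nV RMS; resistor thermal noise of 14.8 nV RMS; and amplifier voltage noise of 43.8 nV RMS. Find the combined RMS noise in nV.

63.8 nV

Uncorrelated sources add in power (mean-square): V_tot = √(ΣV_i²)
V_tot = √[(4.40×10⁻⁸)² + (1.48×10⁻⁸)² + (4.38×10⁻⁸)²] = 6.38×10⁻⁸ V = 63.8 nV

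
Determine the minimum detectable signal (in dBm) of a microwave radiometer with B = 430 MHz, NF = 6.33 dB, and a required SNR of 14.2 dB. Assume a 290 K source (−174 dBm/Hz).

−67.1 dBm

Sensitivity = −174 + 10 log₁₀(B) + NF + SNR_min
= −174 + 86.33 + 6.33 + 14.2
= −67.14 dBm → −67.1 dBm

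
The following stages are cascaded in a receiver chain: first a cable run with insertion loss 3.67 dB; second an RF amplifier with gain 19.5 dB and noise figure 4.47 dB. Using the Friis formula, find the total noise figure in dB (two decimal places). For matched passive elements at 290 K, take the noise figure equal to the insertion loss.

8.14 dB

Convert to linear (a loss of L dB is a gain of −L dB): F_i = 10^(NF_i/10), G_i = 10^(G_i,dB/10)
  Stage 1: F_1 = 10^(3.67/10) = 2.328, G_1 = 10^(−3.67/10) = 0.4295
  Stage 2: F_2 = 10^(4.47/10) = 2.799, G_2 = 10^(19.5/10) = 89.13
Friis cascade:
  F = 2.328 + (2.799 − 1)/0.4295 = 6.516
NF = 10 log₁₀(6.516) = 8.14 dB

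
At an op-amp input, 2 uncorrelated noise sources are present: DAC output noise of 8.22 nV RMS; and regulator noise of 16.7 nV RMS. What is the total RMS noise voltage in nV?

18.6 nV

Uncorrelated sources add in power (mean-square): V_tot = √(ΣV_i²)
V_tot = √[(8.22×10⁻⁹)² + (1.67×10⁻⁸)²] = 1.86×10⁻⁸ V = 18.6 nV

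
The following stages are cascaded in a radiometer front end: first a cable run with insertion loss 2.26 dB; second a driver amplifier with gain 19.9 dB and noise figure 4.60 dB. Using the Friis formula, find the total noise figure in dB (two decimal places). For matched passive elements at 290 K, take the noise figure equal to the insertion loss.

Convert to linear (a loss of L dB is a gain of −L dB): F_i = 10^(NF_i/10), G_i = 10^(G_i,dB/10)
  Stage 1: F_1 = 10^(2.26/10) = 1.683, G_1 = 10^(−2.26/10) = 0.5943
  Stage 2: F_2 = 10^(4.60/10) = 2.884, G_2 = 10^(19.9/10) = 97.72
Friis cascade:
  F = 1.683 + (2.884 − 1)/0.5943 = 4.853
NF = 10 log₁₀(4.853) = 6.86 dB

6.86 dB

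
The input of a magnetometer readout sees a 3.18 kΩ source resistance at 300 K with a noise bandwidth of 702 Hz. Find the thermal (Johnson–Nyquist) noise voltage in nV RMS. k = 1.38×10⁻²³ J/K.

192 nV

V_n = √(4kTRB)
4kTRB = 4 × 1.38×10⁻²³ × 300 × 3.18×10³ × 7.02×10² = 3.70×10⁻¹⁴ V²
V_n = √(3.70×10⁻¹⁴) = 1.92×10⁻⁷ V = 192 nV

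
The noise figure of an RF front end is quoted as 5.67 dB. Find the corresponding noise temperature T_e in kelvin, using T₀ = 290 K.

780 K

F = 10^(5.67/10) = 3.68978
T_e = (F − 1)·T₀ = (3.68978 − 1) × 290 = 780 K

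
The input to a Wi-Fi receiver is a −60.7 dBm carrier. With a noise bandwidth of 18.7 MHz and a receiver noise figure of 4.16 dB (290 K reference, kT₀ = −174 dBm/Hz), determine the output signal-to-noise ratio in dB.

36.4 dB

Noise floor: N = −174 + 10 log₁₀(B) + NF
10 log₁₀(1.87×10⁷) = 72.72 dB
N = −174 + 72.72 + 4.16 = −97.12 dBm
SNR = P_sig − N = −60.7 − (−97.12) = 36.42 dB → 36.4 dB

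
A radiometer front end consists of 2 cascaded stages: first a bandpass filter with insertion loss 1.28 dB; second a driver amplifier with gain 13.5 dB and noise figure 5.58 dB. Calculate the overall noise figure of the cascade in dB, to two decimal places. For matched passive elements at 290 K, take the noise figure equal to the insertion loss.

Convert to linear (a loss of L dB is a gain of −L dB): F_i = 10^(NF_i/10), G_i = 10^(G_i,dB/10)
  Stage 1: F_1 = 10^(1.28/10) = 1.343, G_1 = 10^(−1.28/10) = 0.7447
  Stage 2: F_2 = 10^(5.58/10) = 3.614, G_2 = 10^(13.5/10) = 22.39
Friis cascade:
  F = 1.343 + (3.614 − 1)/0.7447 = 4.853
NF = 10 log₁₀(4.853) = 6.86 dB

6.86 dB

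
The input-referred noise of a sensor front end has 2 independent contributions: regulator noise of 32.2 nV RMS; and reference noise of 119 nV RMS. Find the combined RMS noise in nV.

123 nV

Uncorrelated sources add in power (mean-square): V_tot = √(ΣV_i²)
V_tot = √[(3.22×10⁻⁸)² + (1.19×10⁻⁷)²] = 1.23×10⁻⁷ V = 123 nV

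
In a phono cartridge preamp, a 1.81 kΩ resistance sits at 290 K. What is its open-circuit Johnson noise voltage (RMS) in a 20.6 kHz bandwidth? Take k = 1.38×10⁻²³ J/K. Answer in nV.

V_n = √(4kTRB)
4kTRB = 4 × 1.38×10⁻²³ × 290 × 1.81×10³ × 2.06×10⁴ = 5.97×10⁻¹³ V²
V_n = √(5.97×10⁻¹³) = 7.73×10⁻⁷ V = 773 nV

773 nV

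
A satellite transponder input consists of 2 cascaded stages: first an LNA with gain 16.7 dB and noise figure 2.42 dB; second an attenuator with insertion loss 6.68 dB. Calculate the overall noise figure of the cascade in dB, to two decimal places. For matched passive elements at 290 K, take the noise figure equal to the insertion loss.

Convert to linear (a loss of L dB is a gain of −L dB): F_i = 10^(NF_i/10), G_i = 10^(G_i,dB/10)
  Stage 1: F_1 = 10^(2.42/10) = 1.746, G_1 = 10^(16.7/10) = 46.77
  Stage 2: F_2 = 10^(6.68/10) = 4.656, G_2 = 10^(−6.68/10) = 0.2148
Friis cascade:
  F = 1.746 + (4.656 − 1)/46.77 = 1.824
NF = 10 log₁₀(1.824) = 2.61 dB

2.61 dB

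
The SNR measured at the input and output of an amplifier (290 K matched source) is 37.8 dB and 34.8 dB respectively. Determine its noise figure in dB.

3.0 dB

NF (dB) = SNR_in(dB) − SNR_out(dB) when the source is at T₀
NF = 37.8 − 34.8 = 3.0 dB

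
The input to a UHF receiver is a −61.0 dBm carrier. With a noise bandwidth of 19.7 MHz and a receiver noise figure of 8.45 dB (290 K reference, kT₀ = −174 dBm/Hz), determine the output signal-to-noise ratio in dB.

31.6 dB

Noise floor: N = −174 + 10 log₁₀(B) + NF
10 log₁₀(1.97×10⁷) = 72.94 dB
N = −174 + 72.94 + 8.45 = −92.61 dBm
SNR = P_sig − N = −61.0 − (−92.61) = 31.61 dB → 31.6 dB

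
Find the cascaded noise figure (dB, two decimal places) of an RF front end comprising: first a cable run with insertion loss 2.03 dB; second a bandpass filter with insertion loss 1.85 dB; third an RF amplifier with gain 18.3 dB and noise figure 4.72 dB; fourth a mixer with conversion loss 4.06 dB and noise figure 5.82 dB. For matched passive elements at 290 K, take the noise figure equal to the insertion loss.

8.66 dB

Convert to linear (a loss of L dB is a gain of −L dB): F_i = 10^(NF_i/10), G_i = 10^(G_i,dB/10)
  Stage 1: F_1 = 10^(2.03/10) = 1.596, G_1 = 10^(−2.03/10) = 0.6266
  Stage 2: F_2 = 10^(1.85/10) = 1.531, G_2 = 10^(−1.85/10) = 0.6531
  Stage 3: F_3 = 10^(4.72/10) = 2.965, G_3 = 10^(18.3/10) = 67.61
  Stage 4: F_4 = 10^(5.82/10) = 3.819, G_4 = 10^(−4.06/10) = 0.3926
Friis cascade:
  F = 1.596 + (1.531 − 1)/0.6266 + (2.965 − 1)/0.4093 + (3.819 − 1)/27.67 = 7.346
NF = 10 log₁₀(7.346) = 8.66 dB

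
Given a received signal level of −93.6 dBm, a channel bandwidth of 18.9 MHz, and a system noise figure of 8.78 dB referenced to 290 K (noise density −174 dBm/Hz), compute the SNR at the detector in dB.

Noise floor: N = −174 + 10 log₁₀(B) + NF
10 log₁₀(1.89×10⁷) = 72.76 dB
N = −174 + 72.76 + 8.78 = −92.46 dBm
SNR = P_sig − N = −93.6 − (−92.46) = −1.14 dB → −1.1 dB

−1.1 dB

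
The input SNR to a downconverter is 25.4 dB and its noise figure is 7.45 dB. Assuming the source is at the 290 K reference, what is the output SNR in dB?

By definition F = SNR_in/SNR_out, so in dB: SNR_out = SNR_in − NF
SNR_out = 25.4 − 7.45 = 17.95 dB

17.95 dB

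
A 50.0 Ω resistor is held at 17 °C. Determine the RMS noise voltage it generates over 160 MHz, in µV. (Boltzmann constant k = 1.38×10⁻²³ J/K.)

T = 17 °C + 273.15 = 290.15 K
V_n = √(4kTRB)
4kTRB = 4 × 1.38×10⁻²³ × 290.15 × 5.00×10¹ × 1.60×10⁸ = 1.28×10⁻¹⁰ V²
V_n = √(1.28×10⁻¹⁰) = 1.13×10⁻⁵ V = 11.3 µV

11.3 µV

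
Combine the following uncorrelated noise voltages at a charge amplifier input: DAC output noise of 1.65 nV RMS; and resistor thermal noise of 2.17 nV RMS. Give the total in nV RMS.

2.73 nV

Uncorrelated sources add in power (mean-square): V_tot = √(ΣV_i²)
V_tot = √[(1.65×10⁻⁹)² + (2.17×10⁻⁹)²] = 2.73×10⁻⁹ V = 2.73 nV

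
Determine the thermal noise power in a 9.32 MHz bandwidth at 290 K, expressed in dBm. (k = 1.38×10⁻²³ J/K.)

P_n = kTB = 1.38×10⁻²³ × 290 × 9.32×10⁶ = 3.73×10⁻¹⁴ W
In dBm: 10 log₁₀(3.73×10⁻¹⁴ / 10⁻³) = −104.3 dBm

−104.3 dBm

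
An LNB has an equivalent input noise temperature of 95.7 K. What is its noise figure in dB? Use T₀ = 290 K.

1.24 dB

F = 1 + T_e/T₀ = 1 + 95.7/290 = 1.33
NF = 10 log₁₀(1.33) = 1.24 dB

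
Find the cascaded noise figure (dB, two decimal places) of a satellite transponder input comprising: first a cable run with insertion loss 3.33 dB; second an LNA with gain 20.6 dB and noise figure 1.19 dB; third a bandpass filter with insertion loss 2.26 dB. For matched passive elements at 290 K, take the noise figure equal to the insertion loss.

Convert to linear (a loss of L dB is a gain of −L dB): F_i = 10^(NF_i/10), G_i = 10^(G_i,dB/10)
  Stage 1: F_1 = 10^(3.33/10) = 2.153, G_1 = 10^(−3.33/10) = 0.4645
  Stage 2: F_2 = 10^(1.19/10) = 1.315, G_2 = 10^(20.6/10) = 114.8
  Stage 3: F_3 = 10^(2.26/10) = 1.683, G_3 = 10^(−2.26/10) = 0.5943
Friis cascade:
  F = 2.153 + (1.315 − 1)/0.4645 + (1.683 − 1)/53.33 = 2.844
NF = 10 log₁₀(2.844) = 4.54 dB

4.54 dB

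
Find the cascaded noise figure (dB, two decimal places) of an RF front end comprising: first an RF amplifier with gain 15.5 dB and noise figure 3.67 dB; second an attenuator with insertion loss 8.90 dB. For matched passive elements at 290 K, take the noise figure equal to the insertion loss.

Convert to linear (a loss of L dB is a gain of −L dB): F_i = 10^(NF_i/10), G_i = 10^(G_i,dB/10)
  Stage 1: F_1 = 10^(3.67/10) = 2.328, G_1 = 10^(15.5/10) = 35.48
  Stage 2: F_2 = 10^(8.90/10) = 7.762, G_2 = 10^(−8.90/10) = 0.1288
Friis cascade:
  F = 2.328 + (7.762 − 1)/35.48 = 2.519
NF = 10 log₁₀(2.519) = 4.01 dB

4.01 dB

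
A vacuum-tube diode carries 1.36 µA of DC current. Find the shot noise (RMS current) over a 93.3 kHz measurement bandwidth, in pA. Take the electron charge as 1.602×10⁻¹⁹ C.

202 pA

I_n = √(2qI·B)
2qI·B = 2 × 1.602×10⁻¹⁹ × 1.36×10⁻⁶ × 9.33×10⁴ = 4.07×10⁻²⁰ A²
I_n = √(4.07×10⁻²⁰) = 2.02×10⁻¹⁰ A = 202 pA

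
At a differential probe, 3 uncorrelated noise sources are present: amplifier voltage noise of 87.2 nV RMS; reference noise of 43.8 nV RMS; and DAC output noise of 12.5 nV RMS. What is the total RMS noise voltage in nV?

Uncorrelated sources add in power (mean-square): V_tot = √(ΣV_i²)
V_tot = √[(8.72×10⁻⁸)² + (4.38×10⁻⁸)² + (1.25×10⁻⁸)²] = 9.84×10⁻⁸ V = 98.4 nV

98.4 nV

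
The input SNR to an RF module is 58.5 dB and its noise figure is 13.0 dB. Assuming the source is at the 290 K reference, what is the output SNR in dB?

45.5 dB

By definition F = SNR_in/SNR_out, so in dB: SNR_out = SNR_in − NF
SNR_out = 58.5 − 13.0 = 45.5 dB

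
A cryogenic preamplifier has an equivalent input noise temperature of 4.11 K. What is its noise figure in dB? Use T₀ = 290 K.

0.061 dB

F = 1 + T_e/T₀ = 1 + 4.11/290 = 1.01417
NF = 10 log₁₀(1.01417) = 0.061 dB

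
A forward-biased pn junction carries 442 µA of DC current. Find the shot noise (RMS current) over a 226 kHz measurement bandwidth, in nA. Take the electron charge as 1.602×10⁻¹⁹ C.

5.66 nA

I_n = √(2qI·B)
2qI·B = 2 × 1.602×10⁻¹⁹ × 4.42×10⁻⁴ × 2.26×10⁵ = 3.20×10⁻¹⁷ A²
I_n = √(3.20×10⁻¹⁷) = 5.66×10⁻⁹ A = 5.66 nA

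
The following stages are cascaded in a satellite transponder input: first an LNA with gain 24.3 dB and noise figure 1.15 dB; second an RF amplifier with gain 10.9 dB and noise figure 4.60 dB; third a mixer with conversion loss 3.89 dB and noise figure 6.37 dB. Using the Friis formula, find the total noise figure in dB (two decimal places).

Convert to linear (a loss of L dB is a gain of −L dB): F_i = 10^(NF_i/10), G_i = 10^(G_i,dB/10)
  Stage 1: F_1 = 10^(1.15/10) = 1.303, G_1 = 10^(24.3/10) = 269.2
  Stage 2: F_2 = 10^(4.60/10) = 2.884, G_2 = 10^(10.9/10) = 12.30
  Stage 3: F_3 = 10^(6.37/10) = 4.335, G_3 = 10^(−3.89/10) = 0.4083
Friis cascade:
  F = 1.303 + (2.884 − 1)/269.2 + (4.335 − 1)/3311 = 1.311
NF = 10 log₁₀(1.311) = 1.18 dB

1.18 dB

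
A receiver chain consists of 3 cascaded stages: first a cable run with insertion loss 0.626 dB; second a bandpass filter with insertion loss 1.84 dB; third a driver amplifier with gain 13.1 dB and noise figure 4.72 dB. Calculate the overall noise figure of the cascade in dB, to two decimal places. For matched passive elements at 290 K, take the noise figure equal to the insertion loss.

7.19 dB

Convert to linear (a loss of L dB is a gain of −L dB): F_i = 10^(NF_i/10), G_i = 10^(G_i,dB/10)
  Stage 1: F_1 = 10^(0.626/10) = 1.155, G_1 = 10^(−0.626/10) = 0.8658
  Stage 2: F_2 = 10^(1.84/10) = 1.528, G_2 = 10^(−1.84/10) = 0.6546
  Stage 3: F_3 = 10^(4.72/10) = 2.965, G_3 = 10^(13.1/10) = 20.42
Friis cascade:
  F = 1.155 + (1.528 − 1)/0.8658 + (2.965 − 1)/0.5668 = 5.231
NF = 10 log₁₀(5.231) = 7.19 dB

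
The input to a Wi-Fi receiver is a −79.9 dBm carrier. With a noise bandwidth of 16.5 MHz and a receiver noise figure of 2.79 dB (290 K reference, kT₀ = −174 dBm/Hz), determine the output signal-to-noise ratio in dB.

Noise floor: N = −174 + 10 log₁₀(B) + NF
10 log₁₀(1.65×10⁷) = 72.17 dB
N = −174 + 72.17 + 2.79 = −99.04 dBm
SNR = P_sig − N = −79.9 − (−99.04) = 19.14 dB → 19.1 dB

19.1 dB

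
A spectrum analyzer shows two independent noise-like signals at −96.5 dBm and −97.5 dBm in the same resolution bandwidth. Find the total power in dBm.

Convert to linear, add, convert back:
P₁ = 2.24×10⁻¹³ W, P₂ = 1.78×10⁻¹³ W
P_tot = 4.02×10⁻¹³ W → 10 log₁₀(P_tot / 10⁻³) = −94.0 dBm

−94.0 dBm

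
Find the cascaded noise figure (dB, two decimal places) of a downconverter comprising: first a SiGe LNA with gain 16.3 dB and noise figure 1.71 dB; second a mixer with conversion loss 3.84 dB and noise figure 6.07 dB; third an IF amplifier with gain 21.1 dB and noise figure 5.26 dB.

Convert to linear (a loss of L dB is a gain of −L dB): F_i = 10^(NF_i/10), G_i = 10^(G_i,dB/10)
  Stage 1: F_1 = 10^(1.71/10) = 1.483, G_1 = 10^(16.3/10) = 42.66
  Stage 2: F_2 = 10^(6.07/10) = 4.046, G_2 = 10^(−3.84/10) = 0.4130
  Stage 3: F_3 = 10^(5.26/10) = 3.357, G_3 = 10^(21.1/10) = 128.8
Friis cascade:
  F = 1.483 + (4.046 − 1)/42.66 + (3.357 − 1)/17.62 = 1.688
NF = 10 log₁₀(1.688) = 2.27 dB

2.27 dB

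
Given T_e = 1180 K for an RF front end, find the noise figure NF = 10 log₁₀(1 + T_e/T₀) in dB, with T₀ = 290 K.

F = 1 + T_e/T₀ = 1 + 1180/290 = 5.06897
NF = 10 log₁₀(5.06897) = 7.05 dB

7.05 dB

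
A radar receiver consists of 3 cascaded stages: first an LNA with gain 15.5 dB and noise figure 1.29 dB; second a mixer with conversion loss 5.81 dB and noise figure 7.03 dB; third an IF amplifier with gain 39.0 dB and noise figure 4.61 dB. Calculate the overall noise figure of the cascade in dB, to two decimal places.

2.21 dB

Convert to linear (a loss of L dB is a gain of −L dB): F_i = 10^(NF_i/10), G_i = 10^(G_i,dB/10)
  Stage 1: F_1 = 10^(1.29/10) = 1.346, G_1 = 10^(15.5/10) = 35.48
  Stage 2: F_2 = 10^(7.03/10) = 5.047, G_2 = 10^(−5.81/10) = 0.2624
  Stage 3: F_3 = 10^(4.61/10) = 2.891, G_3 = 10^(39.0/10) = 7943
Friis cascade:
  F = 1.346 + (5.047 − 1)/35.48 + (2.891 − 1)/9.311 = 1.663
NF = 10 log₁₀(1.663) = 2.21 dB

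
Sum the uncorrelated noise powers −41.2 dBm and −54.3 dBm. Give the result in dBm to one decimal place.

Convert to linear, add, convert back:
P₁ = 7.59×10⁻⁸ W, P₂ = 3.72×10⁻⁹ W
P_tot = 7.96×10⁻⁸ W → 10 log₁₀(P_tot / 10⁻³) = −41.0 dBm

−41.0 dBm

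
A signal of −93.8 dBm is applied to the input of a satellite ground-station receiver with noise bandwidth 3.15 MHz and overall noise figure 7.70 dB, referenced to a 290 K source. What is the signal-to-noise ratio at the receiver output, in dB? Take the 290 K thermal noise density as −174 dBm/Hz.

7.5 dB

Noise floor: N = −174 + 10 log₁₀(B) + NF
10 log₁₀(3.15×10⁶) = 64.98 dB
N = −174 + 64.98 + 7.70 = −101.32 dBm
SNR = P_sig − N = −93.8 − (−101.32) = 7.52 dB → 7.5 dB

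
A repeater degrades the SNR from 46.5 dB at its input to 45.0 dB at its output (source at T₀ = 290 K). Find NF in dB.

NF (dB) = SNR_in(dB) − SNR_out(dB) when the source is at T₀
NF = 46.5 − 45.0 = 1.5 dB

1.5 dB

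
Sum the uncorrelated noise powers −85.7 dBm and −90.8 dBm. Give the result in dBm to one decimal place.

−84.5 dBm

Convert to linear, add, convert back:
P₁ = 2.69×10⁻¹² W, P₂ = 8.32×10⁻¹³ W
P_tot = 3.52×10⁻¹² W → 10 log₁₀(P_tot / 10⁻³) = −84.5 dBm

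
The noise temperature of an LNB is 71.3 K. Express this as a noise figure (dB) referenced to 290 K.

0.955 dB

F = 1 + T_e/T₀ = 1 + 71.3/290 = 1.24586
NF = 10 log₁₀(1.24586) = 0.955 dB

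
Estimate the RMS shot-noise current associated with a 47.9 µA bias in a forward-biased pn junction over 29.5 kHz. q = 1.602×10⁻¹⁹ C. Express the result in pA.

I_n = √(2qI·B)
2qI·B = 2 × 1.602×10⁻¹⁹ × 4.79×10⁻⁵ × 2.95×10⁴ = 4.53×10⁻¹⁹ A²
I_n = √(4.53×10⁻¹⁹) = 6.73×10⁻¹⁰ A = 673 pA

673 pA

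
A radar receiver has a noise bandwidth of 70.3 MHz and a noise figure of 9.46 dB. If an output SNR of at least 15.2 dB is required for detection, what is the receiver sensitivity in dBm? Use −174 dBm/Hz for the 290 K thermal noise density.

−70.9 dBm

Sensitivity = −174 + 10 log₁₀(B) + NF + SNR_min
= −174 + 78.47 + 9.46 + 15.2
= −70.87 dBm → −70.9 dBm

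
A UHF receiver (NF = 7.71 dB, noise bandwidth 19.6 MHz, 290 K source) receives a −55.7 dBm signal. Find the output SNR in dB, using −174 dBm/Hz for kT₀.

Noise floor: N = −174 + 10 log₁₀(B) + NF
10 log₁₀(1.96×10⁷) = 72.92 dB
N = −174 + 72.92 + 7.71 = −93.37 dBm
SNR = P_sig − N = −55.7 − (−93.37) = 37.67 dB → 37.7 dB

37.7 dB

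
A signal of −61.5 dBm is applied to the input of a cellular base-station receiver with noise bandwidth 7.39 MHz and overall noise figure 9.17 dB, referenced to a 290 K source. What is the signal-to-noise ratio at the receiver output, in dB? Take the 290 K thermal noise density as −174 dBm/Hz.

34.6 dB

Noise floor: N = −174 + 10 log₁₀(B) + NF
10 log₁₀(7.39×10⁶) = 68.69 dB
N = −174 + 68.69 + 9.17 = −96.14 dBm
SNR = P_sig − N = −61.5 − (−96.14) = 34.64 dB → 34.6 dB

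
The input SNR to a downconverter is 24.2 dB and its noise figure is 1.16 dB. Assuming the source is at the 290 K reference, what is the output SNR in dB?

By definition F = SNR_in/SNR_out, so in dB: SNR_out = SNR_in − NF
SNR_out = 24.2 − 1.16 = 23.04 dB

23.04 dB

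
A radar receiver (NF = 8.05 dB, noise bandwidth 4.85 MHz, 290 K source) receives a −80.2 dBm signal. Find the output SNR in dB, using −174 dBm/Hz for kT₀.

Noise floor: N = −174 + 10 log₁₀(B) + NF
10 log₁₀(4.85×10⁶) = 66.86 dB
N = −174 + 66.86 + 8.05 = −99.09 dBm
SNR = P_sig − N = −80.2 − (−99.09) = 18.89 dB → 18.9 dB

18.9 dB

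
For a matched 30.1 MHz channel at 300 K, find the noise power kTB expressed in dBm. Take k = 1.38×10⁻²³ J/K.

P_n = kTB = 1.38×10⁻²³ × 300 × 3.01×10⁷ = 1.25×10⁻¹³ W
In dBm: 10 log₁₀(1.25×10⁻¹³ / 10⁻³) = −99.0 dBm

−99.0 dBm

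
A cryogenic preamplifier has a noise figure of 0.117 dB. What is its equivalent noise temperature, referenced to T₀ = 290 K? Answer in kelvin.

F = 10^(0.117/10) = 1.02731
T_e = (F − 1)·T₀ = (1.02731 − 1) × 290 = 7.92 K

7.92 K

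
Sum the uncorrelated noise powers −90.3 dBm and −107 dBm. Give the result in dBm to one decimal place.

Convert to linear, add, convert back:
P₁ = 9.33×10⁻¹³ W, P₂ = 2.00×10⁻¹⁴ W
P_tot = 9.53×10⁻¹³ W → 10 log₁₀(P_tot / 10⁻³) = −90.2 dBm

−90.2 dBm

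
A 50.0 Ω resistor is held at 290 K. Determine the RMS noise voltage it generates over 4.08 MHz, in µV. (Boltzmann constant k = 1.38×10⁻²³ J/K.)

V_n = √(4kTRB)
4kTRB = 4 × 1.38×10⁻²³ × 290 × 5.00×10¹ × 4.08×10⁶ = 3.27×10⁻¹² V²
V_n = √(3.27×10⁻¹²) = 1.81×10⁻⁶ V = 1.81 µV

1.81 µV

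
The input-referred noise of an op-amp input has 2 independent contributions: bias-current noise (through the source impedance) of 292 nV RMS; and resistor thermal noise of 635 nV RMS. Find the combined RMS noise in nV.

699 nV

Uncorrelated sources add in power (mean-square): V_tot = √(ΣV_i²)
V_tot = √[(2.92×10⁻⁷)² + (6.35×10⁻⁷)²] = 6.99×10⁻⁷ V = 699 nV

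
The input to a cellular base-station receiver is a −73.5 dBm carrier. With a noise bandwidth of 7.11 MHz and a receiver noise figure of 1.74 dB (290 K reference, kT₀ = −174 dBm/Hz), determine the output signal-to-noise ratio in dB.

30.2 dB

Noise floor: N = −174 + 10 log₁₀(B) + NF
10 log₁₀(7.11×10⁶) = 68.52 dB
N = −174 + 68.52 + 1.74 = −103.74 dBm
SNR = P_sig − N = −73.5 − (−103.74) = 30.24 dB → 30.2 dB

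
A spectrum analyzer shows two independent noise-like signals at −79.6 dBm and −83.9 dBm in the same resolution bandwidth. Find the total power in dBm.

−78.2 dBm

Convert to linear, add, convert back:
P₁ = 1.10×10⁻¹¹ W, P₂ = 4.07×10⁻¹² W
P_tot = 1.50×10⁻¹¹ W → 10 log₁₀(P_tot / 10⁻³) = −78.2 dBm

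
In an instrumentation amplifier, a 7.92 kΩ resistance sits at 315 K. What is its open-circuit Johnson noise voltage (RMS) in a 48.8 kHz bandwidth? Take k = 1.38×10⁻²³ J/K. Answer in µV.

V_n = √(4kTRB)
4kTRB = 4 × 1.38×10⁻²³ × 315 × 7.92×10³ × 4.88×10⁴ = 6.72×10⁻¹² V²
V_n = √(6.72×10⁻¹²) = 2.59×10⁻⁶ V = 2.59 µV

2.59 µV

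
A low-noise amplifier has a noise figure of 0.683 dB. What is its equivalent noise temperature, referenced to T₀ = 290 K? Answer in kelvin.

49.4 K

F = 10^(0.683/10) = 1.17031
T_e = (F − 1)·T₀ = (1.17031 − 1) × 290 = 49.4 K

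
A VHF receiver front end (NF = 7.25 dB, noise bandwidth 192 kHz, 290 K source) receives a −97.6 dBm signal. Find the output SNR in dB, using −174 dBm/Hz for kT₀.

16.3 dB

Noise floor: N = −174 + 10 log₁₀(B) + NF
10 log₁₀(1.92×10⁵) = 52.83 dB
N = −174 + 52.83 + 7.25 = −113.92 dBm
SNR = P_sig − N = −97.6 − (−113.92) = 16.32 dB → 16.3 dB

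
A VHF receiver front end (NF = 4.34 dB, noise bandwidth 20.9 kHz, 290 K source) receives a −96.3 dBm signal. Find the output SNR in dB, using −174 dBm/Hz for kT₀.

Noise floor: N = −174 + 10 log₁₀(B) + NF
10 log₁₀(2.09×10⁴) = 43.2 dB
N = −174 + 43.2 + 4.34 = −126.46 dBm
SNR = P_sig − N = −96.3 − (−126.46) = 30.16 dB → 30.2 dB

30.2 dB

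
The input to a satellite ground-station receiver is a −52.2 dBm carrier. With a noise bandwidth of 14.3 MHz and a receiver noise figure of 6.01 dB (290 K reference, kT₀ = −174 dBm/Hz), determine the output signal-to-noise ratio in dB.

Noise floor: N = −174 + 10 log₁₀(B) + NF
10 log₁₀(1.43×10⁷) = 71.55 dB
N = −174 + 71.55 + 6.01 = −96.44 dBm
SNR = P_sig − N = −52.2 − (−96.44) = 44.24 dB → 44.2 dB

44.2 dB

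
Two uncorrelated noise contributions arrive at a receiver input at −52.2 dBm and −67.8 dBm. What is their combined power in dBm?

−52.1 dBm

Convert to linear, add, convert back:
P₁ = 6.03×10⁻⁹ W, P₂ = 1.66×10⁻¹⁰ W
P_tot = 6.19×10⁻⁹ W → 10 log₁₀(P_tot / 10⁻³) = −52.1 dBm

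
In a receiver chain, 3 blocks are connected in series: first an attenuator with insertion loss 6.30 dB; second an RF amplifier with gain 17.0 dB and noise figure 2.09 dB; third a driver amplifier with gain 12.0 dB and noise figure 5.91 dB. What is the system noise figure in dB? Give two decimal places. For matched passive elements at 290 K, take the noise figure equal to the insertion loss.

8.54 dB

Convert to linear (a loss of L dB is a gain of −L dB): F_i = 10^(NF_i/10), G_i = 10^(G_i,dB/10)
  Stage 1: F_1 = 10^(6.30/10) = 4.266, G_1 = 10^(−6.30/10) = 0.2344
  Stage 2: F_2 = 10^(2.09/10) = 1.618, G_2 = 10^(17.0/10) = 50.12
  Stage 3: F_3 = 10^(5.91/10) = 3.899, G_3 = 10^(12.0/10) = 15.85
Friis cascade:
  F = 4.266 + (1.618 − 1)/0.2344 + (3.899 − 1)/11.75 = 7.149
NF = 10 log₁₀(7.149) = 8.54 dB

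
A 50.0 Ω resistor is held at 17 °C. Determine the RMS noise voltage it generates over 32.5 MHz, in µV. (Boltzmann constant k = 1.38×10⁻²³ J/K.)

T = 17 °C + 273.15 = 290.15 K
V_n = √(4kTRB)
4kTRB = 4 × 1.38×10⁻²³ × 290.15 × 5.00×10¹ × 3.25×10⁷ = 2.60×10⁻¹¹ V²
V_n = √(2.60×10⁻¹¹) = 5.10×10⁻⁶ V = 5.10 µV

5.10 µV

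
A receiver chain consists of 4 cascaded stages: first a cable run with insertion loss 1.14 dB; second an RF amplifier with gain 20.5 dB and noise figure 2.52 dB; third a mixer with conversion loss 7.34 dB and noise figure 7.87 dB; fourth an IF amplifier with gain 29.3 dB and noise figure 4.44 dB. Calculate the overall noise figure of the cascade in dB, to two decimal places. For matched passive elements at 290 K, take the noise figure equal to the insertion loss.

Convert to linear (a loss of L dB is a gain of −L dB): F_i = 10^(NF_i/10), G_i = 10^(G_i,dB/10)
  Stage 1: F_1 = 10^(1.14/10) = 1.300, G_1 = 10^(−1.14/10) = 0.7691
  Stage 2: F_2 = 10^(2.52/10) = 1.786, G_2 = 10^(20.5/10) = 112.2
  Stage 3: F_3 = 10^(7.87/10) = 6.124, G_3 = 10^(−7.34/10) = 0.1845
  Stage 4: F_4 = 10^(4.44/10) = 2.780, G_4 = 10^(29.3/10) = 851.1
Friis cascade:
  F = 1.300 + (1.786 − 1)/0.7691 + (6.124 − 1)/86.30 + (2.780 − 1)/15.92 = 2.494
NF = 10 log₁₀(2.494) = 3.97 dB

3.97 dB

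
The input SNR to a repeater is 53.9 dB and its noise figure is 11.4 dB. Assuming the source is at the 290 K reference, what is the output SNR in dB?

By definition F = SNR_in/SNR_out, so in dB: SNR_out = SNR_in − NF
SNR_out = 53.9 − 11.4 = 42.5 dB

42.5 dB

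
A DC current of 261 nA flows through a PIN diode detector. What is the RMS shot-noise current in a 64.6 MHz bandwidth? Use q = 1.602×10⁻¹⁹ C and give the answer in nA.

2.32 nA

I_n = √(2qI·B)
2qI·B = 2 × 1.602×10⁻¹⁹ × 2.61×10⁻⁷ × 6.46×10⁷ = 5.40×10⁻¹⁸ A²
I_n = √(5.40×10⁻¹⁸) = 2.32×10⁻⁹ A = 2.32 nA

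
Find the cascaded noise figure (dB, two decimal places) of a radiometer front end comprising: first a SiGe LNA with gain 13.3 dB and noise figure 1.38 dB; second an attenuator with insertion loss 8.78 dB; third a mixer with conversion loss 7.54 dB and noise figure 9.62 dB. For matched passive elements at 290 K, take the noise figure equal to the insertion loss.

Convert to linear (a loss of L dB is a gain of −L dB): F_i = 10^(NF_i/10), G_i = 10^(G_i,dB/10)
  Stage 1: F_1 = 10^(1.38/10) = 1.374, G_1 = 10^(13.3/10) = 21.38
  Stage 2: F_2 = 10^(8.78/10) = 7.551, G_2 = 10^(−8.78/10) = 0.1324
  Stage 3: F_3 = 10^(9.62/10) = 9.162, G_3 = 10^(−7.54/10) = 0.1762
Friis cascade:
  F = 1.374 + (7.551 − 1)/21.38 + (9.162 − 1)/2.831 = 4.563
NF = 10 log₁₀(4.563) = 6.59 dB

6.59 dB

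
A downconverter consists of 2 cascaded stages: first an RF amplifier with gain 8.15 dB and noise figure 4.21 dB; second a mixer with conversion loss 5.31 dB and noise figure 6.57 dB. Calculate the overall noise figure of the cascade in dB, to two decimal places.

5.02 dB

Convert to linear (a loss of L dB is a gain of −L dB): F_i = 10^(NF_i/10), G_i = 10^(G_i,dB/10)
  Stage 1: F_1 = 10^(4.21/10) = 2.636, G_1 = 10^(8.15/10) = 6.531
  Stage 2: F_2 = 10^(6.57/10) = 4.539, G_2 = 10^(−5.31/10) = 0.2944
Friis cascade:
  F = 2.636 + (4.539 − 1)/6.531 = 3.178
NF = 10 log₁₀(3.178) = 5.02 dB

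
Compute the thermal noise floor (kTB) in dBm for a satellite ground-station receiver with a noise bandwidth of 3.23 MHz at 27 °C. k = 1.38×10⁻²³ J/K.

T = 27 °C + 273.15 = 300.15 K
P_n = kTB = 1.38×10⁻²³ × 300.15 × 3.23×10⁶ = 1.34×10⁻¹⁴ W
In dBm: 10 log₁₀(1.34×10⁻¹⁴ / 10⁻³) = −108.7 dBm

−108.7 dBm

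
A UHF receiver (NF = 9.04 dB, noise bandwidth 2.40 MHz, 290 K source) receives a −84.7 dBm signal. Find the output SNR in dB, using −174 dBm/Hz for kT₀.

Noise floor: N = −174 + 10 log₁₀(B) + NF
10 log₁₀(2.40×10⁶) = 63.8 dB
N = −174 + 63.8 + 9.04 = −101.16 dBm
SNR = P_sig − N = −84.7 − (−101.16) = 16.46 dB → 16.5 dB

16.5 dB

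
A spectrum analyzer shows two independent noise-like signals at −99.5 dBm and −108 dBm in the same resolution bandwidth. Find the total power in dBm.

−98.9 dBm

Convert to linear, add, convert back:
P₁ = 1.12×10⁻¹³ W, P₂ = 1.58×10⁻¹⁴ W
P_tot = 1.28×10⁻¹³ W → 10 log₁₀(P_tot / 10⁻³) = −98.9 dBm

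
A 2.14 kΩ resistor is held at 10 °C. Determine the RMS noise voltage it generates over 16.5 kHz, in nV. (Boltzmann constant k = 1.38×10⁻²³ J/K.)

743 nV

T = 10 °C + 273.15 = 283.15 K
V_n = √(4kTRB)
4kTRB = 4 × 1.38×10⁻²³ × 283.15 × 2.14×10³ × 1.65×10⁴ = 5.52×10⁻¹³ V²
V_n = √(5.52×10⁻¹³) = 7.43×10⁻⁷ V = 743 nV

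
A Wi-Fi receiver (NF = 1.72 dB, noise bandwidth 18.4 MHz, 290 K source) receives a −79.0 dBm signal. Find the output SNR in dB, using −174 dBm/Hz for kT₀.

Noise floor: N = −174 + 10 log₁₀(B) + NF
10 log₁₀(1.84×10⁷) = 72.65 dB
N = −174 + 72.65 + 1.72 = −99.63 dBm
SNR = P_sig − N = −79.0 − (−99.63) = 20.63 dB → 20.6 dB

20.6 dB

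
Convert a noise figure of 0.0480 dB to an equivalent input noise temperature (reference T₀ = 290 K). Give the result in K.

F = 10^(0.0480/10) = 1.01111
T_e = (F − 1)·T₀ = (1.01111 − 1) × 290 = 3.22 K

3.22 K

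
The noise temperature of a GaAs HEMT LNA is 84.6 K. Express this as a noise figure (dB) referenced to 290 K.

1.11 dB

F = 1 + T_e/T₀ = 1 + 84.6/290 = 1.29172
NF = 10 log₁₀(1.29172) = 1.11 dB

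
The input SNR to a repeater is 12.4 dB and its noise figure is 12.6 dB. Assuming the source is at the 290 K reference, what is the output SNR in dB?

−0.2 dB

By definition F = SNR_in/SNR_out, so in dB: SNR_out = SNR_in − NF
SNR_out = 12.4 − 12.6 = −0.2 dB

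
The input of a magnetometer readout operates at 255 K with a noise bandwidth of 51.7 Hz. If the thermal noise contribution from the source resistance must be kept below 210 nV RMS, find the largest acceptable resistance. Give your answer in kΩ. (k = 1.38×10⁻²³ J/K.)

60.6 kΩ

Johnson–Nyquist: V_n = √(4kTRB) ⇒ R = V_n² / (4kTB)
4kTB = 4 × 1.38×10⁻²³ × 255 × 5.17×10¹ = 7.28×10⁻¹⁹
R = (2.10×10⁻⁷)² / 7.28×10⁻¹⁹ = 6.06×10⁴ Ω = 60.6 kΩ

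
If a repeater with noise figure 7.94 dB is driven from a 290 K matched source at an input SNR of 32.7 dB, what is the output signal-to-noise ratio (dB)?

By definition F = SNR_in/SNR_out, so in dB: SNR_out = SNR_in − NF
SNR_out = 32.7 − 7.94 = 24.76 dB

24.76 dB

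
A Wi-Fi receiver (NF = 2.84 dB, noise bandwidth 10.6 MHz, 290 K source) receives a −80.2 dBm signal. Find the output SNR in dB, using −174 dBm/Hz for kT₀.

20.7 dB

Noise floor: N = −174 + 10 log₁₀(B) + NF
10 log₁₀(1.06×10⁷) = 70.25 dB
N = −174 + 70.25 + 2.84 = −100.91 dBm
SNR = P_sig − N = −80.2 − (−100.91) = 20.71 dB → 20.7 dB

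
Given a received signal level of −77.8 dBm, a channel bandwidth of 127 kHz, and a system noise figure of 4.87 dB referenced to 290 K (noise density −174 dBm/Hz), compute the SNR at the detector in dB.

40.3 dB

Noise floor: N = −174 + 10 log₁₀(B) + NF
10 log₁₀(1.27×10⁵) = 51.04 dB
N = −174 + 51.04 + 4.87 = −118.09 dBm
SNR = P_sig − N = −77.8 − (−118.09) = 40.29 dB → 40.3 dB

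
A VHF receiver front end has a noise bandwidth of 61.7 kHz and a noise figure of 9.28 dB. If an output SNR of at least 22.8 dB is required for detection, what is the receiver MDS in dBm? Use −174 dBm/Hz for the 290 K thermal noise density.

−94.0 dBm

Sensitivity = −174 + 10 log₁₀(B) + NF + SNR_min
= −174 + 47.9 + 9.28 + 22.8
= −94.02 dBm → −94.0 dBm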